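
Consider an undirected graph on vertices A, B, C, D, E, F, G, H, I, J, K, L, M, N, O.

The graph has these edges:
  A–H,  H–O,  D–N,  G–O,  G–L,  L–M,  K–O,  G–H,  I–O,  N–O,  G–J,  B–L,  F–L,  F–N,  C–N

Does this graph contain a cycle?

DFS, tracking each vertex's parent; an edge to a visited non-parent vertex closes a cycle.
Start from J:
visit J (parent –)
  visit G (parent J)
    G–J: parent, skip
    visit H (parent G)
      H–G: parent, skip
      visit O (parent H)
        visit I (parent O)
          I–O: parent, skip
        visit N (parent O)
          visit F (parent N)
            visit L (parent F)
              L–G: G visited and ≠ parent → cycle
Cycle: G – H – O – N – F – L – G.

Yes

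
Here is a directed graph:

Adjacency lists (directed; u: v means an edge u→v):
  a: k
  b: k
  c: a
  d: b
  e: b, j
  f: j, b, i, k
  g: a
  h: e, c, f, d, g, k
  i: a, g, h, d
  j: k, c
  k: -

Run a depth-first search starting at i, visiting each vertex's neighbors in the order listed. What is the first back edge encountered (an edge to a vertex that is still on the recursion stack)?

DFS from i (visiting each vertex's neighbors in the order listed); mark gray on enter, black on exit:
i gray
  a gray
    k gray
    k black
  a black
  g gray
    g→a: a black — skip
  g black
  h gray
    e gray
      b gray
        b→k: k black — skip
      b black
      j gray
        j→k: k black — skip
        c gray
          c→a: a black — skip
        c black
      j black
    e black
    h→c: c black — skip
    f gray
      f→j: j black — skip
      f→b: b black — skip
      f→i: i is gray → back edge
First back edge: f → i.

f→i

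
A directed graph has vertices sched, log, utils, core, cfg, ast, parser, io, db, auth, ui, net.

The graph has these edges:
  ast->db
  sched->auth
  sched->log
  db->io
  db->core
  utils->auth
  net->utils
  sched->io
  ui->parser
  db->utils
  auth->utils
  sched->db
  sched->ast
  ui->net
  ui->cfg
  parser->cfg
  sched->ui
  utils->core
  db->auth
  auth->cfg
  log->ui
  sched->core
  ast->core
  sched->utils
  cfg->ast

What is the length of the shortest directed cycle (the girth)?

For each vertex v, BFS finds the shortest path from v back to v.
The shortest such closed walk is auth → utils → auth, length 2.

2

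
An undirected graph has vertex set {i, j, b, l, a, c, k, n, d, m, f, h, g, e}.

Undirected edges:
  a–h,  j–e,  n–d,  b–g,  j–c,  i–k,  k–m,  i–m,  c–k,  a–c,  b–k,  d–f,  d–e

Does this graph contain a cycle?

Yes

DFS, tracking each vertex's parent; an edge to a visited non-parent vertex closes a cycle.
Start from k:
visit k (parent –)
  visit b (parent k)
    b–k: parent, skip
    visit g (parent b)
      g–b: parent, skip
  visit m (parent k)
    m–k: parent, skip
    visit i (parent m)
      i–m: parent, skip
      i–k: k visited and ≠ parent → cycle
Cycle: k – m – i – k.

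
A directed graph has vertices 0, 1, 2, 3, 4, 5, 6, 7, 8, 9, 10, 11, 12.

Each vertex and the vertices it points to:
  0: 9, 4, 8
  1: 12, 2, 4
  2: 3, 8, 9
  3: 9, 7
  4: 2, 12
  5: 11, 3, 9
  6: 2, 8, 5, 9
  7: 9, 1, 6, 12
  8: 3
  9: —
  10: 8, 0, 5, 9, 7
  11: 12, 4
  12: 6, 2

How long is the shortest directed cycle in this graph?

4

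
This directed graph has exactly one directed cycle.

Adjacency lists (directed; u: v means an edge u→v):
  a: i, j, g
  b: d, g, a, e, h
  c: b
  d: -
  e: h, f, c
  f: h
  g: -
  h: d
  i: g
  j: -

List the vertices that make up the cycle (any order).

b, c, e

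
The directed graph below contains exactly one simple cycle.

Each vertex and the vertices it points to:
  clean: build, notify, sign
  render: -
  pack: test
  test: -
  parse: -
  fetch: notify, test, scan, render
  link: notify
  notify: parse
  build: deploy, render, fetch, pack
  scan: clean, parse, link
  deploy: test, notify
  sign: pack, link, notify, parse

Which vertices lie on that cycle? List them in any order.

DFS with gray/black marking from scan:
scan gray
  clean gray
    build gray
      deploy gray
        test gray
        test black
        notify gray
          parse gray
          parse black
        notify black
      deploy black
      render gray
      render black
      fetch gray
        fetch→notify: notify black — skip
        fetch→test: test black — skip
        fetch→scan: scan is gray → back edge
Back edge closes the cycle scan → clean → build → fetch → scan; its vertices are {scan, build, clean, fetch}.

scan, build, clean, fetch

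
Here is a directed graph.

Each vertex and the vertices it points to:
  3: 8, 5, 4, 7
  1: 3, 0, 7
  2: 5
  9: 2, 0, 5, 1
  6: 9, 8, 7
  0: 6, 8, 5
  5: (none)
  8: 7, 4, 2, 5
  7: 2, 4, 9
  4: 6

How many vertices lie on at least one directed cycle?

A vertex is on a directed cycle iff it belongs to a strongly connected component of size ≥ 2 (or has a self-loop).
The vertices on cycles are {0, 1, 3, 4, 6, 7, 8, 9} — 8 in total.

8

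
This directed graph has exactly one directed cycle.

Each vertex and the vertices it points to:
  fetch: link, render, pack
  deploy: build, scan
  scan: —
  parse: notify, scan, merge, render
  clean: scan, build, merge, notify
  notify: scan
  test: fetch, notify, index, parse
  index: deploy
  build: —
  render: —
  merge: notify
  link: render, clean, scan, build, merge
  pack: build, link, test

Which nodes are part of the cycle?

pack, test, fetch

DFS with gray/black marking from test:
test gray
  fetch gray
    link gray
      render gray
      render black
      clean gray
        scan gray
        scan black
        build gray
        build black
        merge gray
          notify gray
            notify→scan: scan black — skip
          notify black
        merge black
        clean→notify: notify black — skip
      clean black
      link→scan: scan black — skip
      link→build: build black — skip
      link→merge: merge black — skip
    link black
    fetch→render: render black — skip
    pack gray
      pack→build: build black — skip
      pack→link: link black — skip
      pack→test: test is gray → back edge
Back edge closes the cycle test → fetch → pack → test; its vertices are {pack, test, fetch}.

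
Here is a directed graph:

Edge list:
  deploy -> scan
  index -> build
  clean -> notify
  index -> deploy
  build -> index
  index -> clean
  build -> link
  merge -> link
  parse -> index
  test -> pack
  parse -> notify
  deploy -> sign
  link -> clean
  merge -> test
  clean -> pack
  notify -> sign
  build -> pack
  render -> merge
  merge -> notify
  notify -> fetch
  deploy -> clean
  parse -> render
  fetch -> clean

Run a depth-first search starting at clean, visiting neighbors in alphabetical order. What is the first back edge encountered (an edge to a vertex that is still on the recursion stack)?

fetch->clean

DFS from clean (visiting neighbors in alphabetical order); mark gray on enter, black on exit:
clean gray
  notify gray
    fetch gray
      fetch→clean: clean is gray → back edge
First back edge: fetch → clean.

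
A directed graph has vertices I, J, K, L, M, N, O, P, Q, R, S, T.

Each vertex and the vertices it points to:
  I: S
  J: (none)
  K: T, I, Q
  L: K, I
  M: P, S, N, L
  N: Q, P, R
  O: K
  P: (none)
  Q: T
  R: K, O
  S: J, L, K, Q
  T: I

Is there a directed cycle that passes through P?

No

P lies on a cycle iff there is a path from P back to itself.
Exploring from P, it never reaches itself; equivalently, its strongly connected component is a singleton.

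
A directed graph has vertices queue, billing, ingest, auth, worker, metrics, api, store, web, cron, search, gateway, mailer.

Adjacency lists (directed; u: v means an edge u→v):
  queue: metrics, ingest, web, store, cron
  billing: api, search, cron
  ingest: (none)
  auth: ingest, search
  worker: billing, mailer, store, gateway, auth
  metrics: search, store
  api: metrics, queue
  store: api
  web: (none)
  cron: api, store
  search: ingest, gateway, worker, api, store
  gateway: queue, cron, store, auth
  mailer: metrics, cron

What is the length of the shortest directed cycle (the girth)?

For each vertex v, BFS finds the shortest path from v back to v.
The shortest such closed walk is worker → auth → search → worker, length 3.

3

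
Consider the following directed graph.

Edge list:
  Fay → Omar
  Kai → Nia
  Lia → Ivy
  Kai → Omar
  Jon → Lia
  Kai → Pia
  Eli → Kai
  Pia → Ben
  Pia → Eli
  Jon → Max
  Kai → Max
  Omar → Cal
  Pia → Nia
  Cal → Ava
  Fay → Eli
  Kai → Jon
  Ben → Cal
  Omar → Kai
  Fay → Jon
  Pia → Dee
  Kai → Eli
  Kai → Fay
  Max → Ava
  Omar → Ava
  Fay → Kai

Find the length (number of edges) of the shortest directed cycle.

2

For each vertex v, BFS finds the shortest path from v back to v.
The shortest such closed walk is Omar → Kai → Omar, length 2.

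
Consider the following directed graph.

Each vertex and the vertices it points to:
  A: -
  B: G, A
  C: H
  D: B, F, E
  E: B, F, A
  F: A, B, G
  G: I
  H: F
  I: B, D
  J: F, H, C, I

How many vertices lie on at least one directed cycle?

6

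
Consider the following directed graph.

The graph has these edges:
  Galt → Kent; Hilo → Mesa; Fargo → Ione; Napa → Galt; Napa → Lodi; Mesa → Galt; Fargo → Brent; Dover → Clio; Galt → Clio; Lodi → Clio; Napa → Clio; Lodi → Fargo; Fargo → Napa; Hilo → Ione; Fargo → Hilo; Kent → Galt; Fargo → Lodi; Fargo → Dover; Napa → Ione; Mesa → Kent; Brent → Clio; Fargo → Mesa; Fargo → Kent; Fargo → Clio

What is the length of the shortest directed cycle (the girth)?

2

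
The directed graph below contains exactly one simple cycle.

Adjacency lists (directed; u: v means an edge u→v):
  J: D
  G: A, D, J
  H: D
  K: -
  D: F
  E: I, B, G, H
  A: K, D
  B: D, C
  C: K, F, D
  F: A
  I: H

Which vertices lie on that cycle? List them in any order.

DFS with gray/black marking from A:
A gray
  K gray
  K black
  D gray
    F gray
      F→A: A is gray → back edge
Back edge closes the cycle A → D → F → A; its vertices are {A, D, F}.

A, D, F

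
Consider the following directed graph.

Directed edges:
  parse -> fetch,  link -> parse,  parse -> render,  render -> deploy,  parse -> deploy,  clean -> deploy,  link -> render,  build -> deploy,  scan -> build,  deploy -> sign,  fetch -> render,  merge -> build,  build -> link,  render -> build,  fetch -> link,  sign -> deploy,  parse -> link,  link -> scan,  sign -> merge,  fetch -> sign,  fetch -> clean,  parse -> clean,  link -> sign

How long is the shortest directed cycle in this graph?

For each vertex v, BFS finds the shortest path from v back to v.
The shortest such closed walk is link → parse → link, length 2.

2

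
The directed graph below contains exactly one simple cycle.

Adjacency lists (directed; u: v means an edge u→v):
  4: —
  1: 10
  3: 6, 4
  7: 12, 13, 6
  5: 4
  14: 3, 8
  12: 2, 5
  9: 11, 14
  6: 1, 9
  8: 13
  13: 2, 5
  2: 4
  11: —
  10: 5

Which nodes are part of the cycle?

DFS with gray/black marking from 6:
6 gray
  1 gray
    10 gray
      5 gray
        4 gray
        4 black
      5 black
    10 black
  1 black
  9 gray
    11 gray
    11 black
    14 gray
      3 gray
        3→6: 6 is gray → back edge
Back edge closes the cycle 6 → 9 → 14 → 3 → 6; its vertices are {3, 6, 9, 14}.

3, 6, 9, 14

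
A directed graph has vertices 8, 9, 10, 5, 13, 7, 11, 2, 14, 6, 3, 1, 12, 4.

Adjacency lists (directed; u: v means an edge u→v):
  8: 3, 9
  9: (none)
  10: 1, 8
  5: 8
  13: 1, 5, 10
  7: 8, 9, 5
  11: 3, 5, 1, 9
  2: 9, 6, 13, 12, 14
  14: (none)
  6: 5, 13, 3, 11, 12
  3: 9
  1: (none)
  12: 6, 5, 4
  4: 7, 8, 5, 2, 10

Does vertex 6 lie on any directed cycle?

6 is on a cycle iff 6 can reach itself via ≥1 edge.
6 → 12 → 6 — yes.

Yes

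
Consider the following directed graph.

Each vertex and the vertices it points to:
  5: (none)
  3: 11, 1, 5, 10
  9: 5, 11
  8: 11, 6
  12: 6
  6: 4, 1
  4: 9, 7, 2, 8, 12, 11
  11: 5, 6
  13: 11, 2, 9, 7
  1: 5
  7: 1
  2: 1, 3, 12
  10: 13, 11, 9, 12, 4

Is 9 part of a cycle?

Yes

9 is on a cycle iff 9 can reach itself via ≥1 edge.
9 → 11 → 6 → 4 → 9 — yes.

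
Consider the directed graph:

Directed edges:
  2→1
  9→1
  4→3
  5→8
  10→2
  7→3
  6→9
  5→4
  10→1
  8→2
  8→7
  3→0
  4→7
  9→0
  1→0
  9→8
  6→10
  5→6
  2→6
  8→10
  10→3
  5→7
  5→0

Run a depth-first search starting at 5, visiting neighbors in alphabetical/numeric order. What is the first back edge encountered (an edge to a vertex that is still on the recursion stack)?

2->6

DFS from 5 (visiting neighbors in alphabetical/numeric order); mark gray on enter, black on exit:
5 gray
  0 gray
  0 black
  4 gray
    3 gray
      3→0: 0 black — skip
    3 black
    7 gray
      7→3: 3 black — skip
    7 black
  4 black
  6 gray
    9 gray
      9→0: 0 black — skip
      1 gray
        1→0: 0 black — skip
      1 black
      8 gray
        2 gray
          2→1: 1 black — skip
          2→6: 6 is gray → back edge
First back edge: 2 → 6.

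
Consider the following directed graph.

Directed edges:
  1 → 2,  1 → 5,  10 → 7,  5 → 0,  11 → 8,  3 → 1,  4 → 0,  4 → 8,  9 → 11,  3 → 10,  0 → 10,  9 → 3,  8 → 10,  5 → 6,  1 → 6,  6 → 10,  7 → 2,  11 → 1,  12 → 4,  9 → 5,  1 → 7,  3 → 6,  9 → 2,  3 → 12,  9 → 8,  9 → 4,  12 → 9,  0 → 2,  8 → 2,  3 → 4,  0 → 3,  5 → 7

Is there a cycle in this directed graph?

DFS with white/gray/black marking, starting from 4:
4 gray
  0 gray
    3 gray
      3→4: 4 is gray → back edge
Back edge found, so a cycle exists: 4 → 0 → 3 → 4.

Yes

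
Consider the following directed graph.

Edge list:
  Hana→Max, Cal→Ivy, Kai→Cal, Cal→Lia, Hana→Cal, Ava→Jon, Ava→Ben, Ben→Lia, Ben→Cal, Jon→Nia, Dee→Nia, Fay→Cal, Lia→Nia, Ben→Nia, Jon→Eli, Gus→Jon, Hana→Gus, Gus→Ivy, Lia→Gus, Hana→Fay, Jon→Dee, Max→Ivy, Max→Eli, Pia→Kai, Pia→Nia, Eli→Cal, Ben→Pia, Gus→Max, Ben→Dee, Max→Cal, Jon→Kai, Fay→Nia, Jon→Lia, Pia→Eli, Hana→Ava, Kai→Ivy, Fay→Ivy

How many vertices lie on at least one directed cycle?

7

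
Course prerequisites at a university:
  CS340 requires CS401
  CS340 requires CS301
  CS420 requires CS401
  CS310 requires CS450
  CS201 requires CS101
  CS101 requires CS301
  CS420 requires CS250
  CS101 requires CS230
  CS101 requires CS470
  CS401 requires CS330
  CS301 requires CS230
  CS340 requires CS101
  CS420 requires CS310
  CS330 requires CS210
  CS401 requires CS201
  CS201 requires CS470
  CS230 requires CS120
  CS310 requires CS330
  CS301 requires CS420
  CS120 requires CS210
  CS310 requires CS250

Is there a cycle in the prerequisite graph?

Yes

DFS with white/gray/black marking, starting from CS310:
CS310 gray
  CS450 gray
  CS450 black
  CS330 gray
    CS210 gray
    CS210 black
  CS330 black
  CS250 gray
  CS250 black
CS310 black
CS340 gray
  CS301 gray
    CS230 gray
      CS120 gray
        CS120→CS210: CS210 black — skip
      CS120 black
    CS230 black
    CS420 gray
      CS420→CS310: CS310 black — skip
      CS420→CS250: CS250 black — skip
      CS401 gray
        CS401→CS330: CS330 black — skip
        CS201 gray
          CS470 gray
          CS470 black
          CS101 gray
            CS101→CS230: CS230 black — skip
            CS101→CS470: CS470 black — skip
            CS101→CS301: CS301 is gray → back edge
Back edge found, so a cycle exists: CS301 → CS420 → CS401 → CS201 → CS101 → CS301.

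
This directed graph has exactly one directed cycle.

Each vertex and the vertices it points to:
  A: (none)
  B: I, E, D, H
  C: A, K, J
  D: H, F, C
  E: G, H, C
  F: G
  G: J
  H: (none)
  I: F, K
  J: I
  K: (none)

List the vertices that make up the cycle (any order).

DFS with gray/black marking from I:
I gray
  F gray
    G gray
      J gray
        J→I: I is gray → back edge
Back edge closes the cycle I → F → G → J → I; its vertices are {F, G, I, J}.

F, G, I, J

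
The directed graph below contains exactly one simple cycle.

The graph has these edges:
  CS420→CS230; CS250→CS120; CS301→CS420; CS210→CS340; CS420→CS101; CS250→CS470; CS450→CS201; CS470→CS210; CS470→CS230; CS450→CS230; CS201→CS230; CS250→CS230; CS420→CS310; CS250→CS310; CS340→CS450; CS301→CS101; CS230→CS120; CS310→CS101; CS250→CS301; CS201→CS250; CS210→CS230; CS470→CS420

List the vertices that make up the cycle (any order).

DFS with gray/black marking from CS201:
CS201 gray
  CS250 gray
    CS230 gray
      CS120 gray
      CS120 black
    CS230 black
    CS301 gray
      CS101 gray
      CS101 black
      CS420 gray
        CS420→CS230: CS230 black — skip
        CS310 gray
          CS310→CS101: CS101 black — skip
        CS310 black
        CS420→CS101: CS101 black — skip
      CS420 black
    CS301 black
    CS250→CS310: CS310 black — skip
    CS470 gray
      CS210 gray
        CS210→CS230: CS230 black — skip
        CS340 gray
          CS450 gray
            CS450→CS201: CS201 is gray → back edge
Back edge closes the cycle CS201 → CS250 → CS470 → CS210 → CS340 → CS450 → CS201; its vertices are {CS201, CS210, CS250, CS340, CS450, CS470}.

CS201, CS210, CS250, CS340, CS450, CS470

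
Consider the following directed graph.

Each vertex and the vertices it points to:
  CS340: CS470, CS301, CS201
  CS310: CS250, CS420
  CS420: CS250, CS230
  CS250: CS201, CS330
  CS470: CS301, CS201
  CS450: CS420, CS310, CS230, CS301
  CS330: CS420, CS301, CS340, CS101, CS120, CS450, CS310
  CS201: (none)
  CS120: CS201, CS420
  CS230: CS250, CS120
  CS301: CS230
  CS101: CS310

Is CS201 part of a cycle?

CS201 lies on a cycle iff there is a path from CS201 back to itself.
Exploring from CS201, it never reaches itself; equivalently, its strongly connected component is a singleton.

No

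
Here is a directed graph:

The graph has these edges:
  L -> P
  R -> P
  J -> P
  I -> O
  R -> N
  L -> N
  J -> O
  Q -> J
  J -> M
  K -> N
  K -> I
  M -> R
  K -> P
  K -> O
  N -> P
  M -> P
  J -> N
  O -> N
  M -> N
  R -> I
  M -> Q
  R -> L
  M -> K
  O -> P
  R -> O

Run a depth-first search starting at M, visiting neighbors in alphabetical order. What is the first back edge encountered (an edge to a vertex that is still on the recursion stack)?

J->M

DFS from M (visiting neighbors in alphabetical order); mark gray on enter, black on exit:
M gray
  K gray
    I gray
      O gray
        N gray
          P gray
          P black
        N black
        O→P: P black — skip
      O black
    I black
    K→N: N black — skip
    K→O: O black — skip
    K→P: P black — skip
  K black
  M→N: N black — skip
  M→P: P black — skip
  Q gray
    J gray
      J→M: M is gray → back edge
First back edge: J → M.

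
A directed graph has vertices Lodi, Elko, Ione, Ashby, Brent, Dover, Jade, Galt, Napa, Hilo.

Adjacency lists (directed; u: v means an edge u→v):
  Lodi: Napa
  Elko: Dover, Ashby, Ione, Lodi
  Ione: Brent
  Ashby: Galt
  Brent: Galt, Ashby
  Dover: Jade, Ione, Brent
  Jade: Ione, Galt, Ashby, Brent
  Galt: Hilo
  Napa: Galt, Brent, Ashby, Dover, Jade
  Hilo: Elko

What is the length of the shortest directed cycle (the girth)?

For each vertex v, BFS finds the shortest path from v back to v.
The shortest such closed walk is Hilo → Elko → Ashby → Galt → Hilo, length 4.

4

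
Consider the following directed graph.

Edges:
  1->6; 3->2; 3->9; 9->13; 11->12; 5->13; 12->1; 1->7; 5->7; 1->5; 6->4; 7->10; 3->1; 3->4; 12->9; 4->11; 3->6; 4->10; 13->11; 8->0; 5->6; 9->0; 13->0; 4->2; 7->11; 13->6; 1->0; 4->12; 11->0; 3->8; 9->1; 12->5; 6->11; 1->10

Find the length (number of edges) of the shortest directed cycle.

For each vertex v, BFS finds the shortest path from v back to v.
The shortest such closed walk is 4 → 12 → 1 → 6 → 4, length 4.

4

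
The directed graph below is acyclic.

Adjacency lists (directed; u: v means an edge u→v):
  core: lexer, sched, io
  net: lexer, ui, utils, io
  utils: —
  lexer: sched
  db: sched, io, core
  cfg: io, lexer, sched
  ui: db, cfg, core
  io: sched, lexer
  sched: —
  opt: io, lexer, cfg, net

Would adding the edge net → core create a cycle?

No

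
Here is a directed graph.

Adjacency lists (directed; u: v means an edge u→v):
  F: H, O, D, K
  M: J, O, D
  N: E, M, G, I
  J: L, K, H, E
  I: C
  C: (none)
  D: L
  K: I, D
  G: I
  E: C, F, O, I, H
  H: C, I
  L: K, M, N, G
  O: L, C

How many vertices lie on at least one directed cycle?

A vertex is on a directed cycle iff it belongs to a strongly connected component of size ≥ 2 (or has a self-loop).
The vertices on cycles are {D, E, F, J, K, L, M, N, O} — 9 in total.

9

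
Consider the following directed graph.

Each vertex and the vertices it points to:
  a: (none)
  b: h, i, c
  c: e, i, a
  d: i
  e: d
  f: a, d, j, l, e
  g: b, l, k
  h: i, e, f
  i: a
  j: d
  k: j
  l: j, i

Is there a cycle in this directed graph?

DFS with white/gray/black marking, starting from j:
j gray
  d gray
    i gray
      a gray
      a black
    i black
  d black
j black
b gray
  h gray
    h→i: i black — skip
    e gray
      e→d: d black — skip
    e black
    f gray
      f→a: a black — skip
      f→d: d black — skip
      f→j: j black — skip
      l gray
        l→j: j black — skip
        l→i: i black — skip
      l black
      f→e: e black — skip
    f black
  h black
  b→i: i black — skip
  c gray
    c→e: e black — skip
    c→i: i black — skip
    c→a: a black — skip
  c black
b black
g gray
  g→b: b black — skip
  g→l: l black — skip
  k gray
    k→j: j black — skip
  k black
g black
Every edge goes to a white or black vertex — no back edge, so the graph is acyclic.

No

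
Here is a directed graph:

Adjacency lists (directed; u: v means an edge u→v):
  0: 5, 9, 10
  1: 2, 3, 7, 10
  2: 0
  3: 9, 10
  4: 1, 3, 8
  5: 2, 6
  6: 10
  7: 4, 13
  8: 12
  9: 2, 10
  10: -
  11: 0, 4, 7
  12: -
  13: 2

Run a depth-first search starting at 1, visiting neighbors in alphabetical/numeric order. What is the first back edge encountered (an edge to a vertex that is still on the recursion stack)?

DFS from 1 (visiting neighbors in alphabetical/numeric order); mark gray on enter, black on exit:
1 gray
  2 gray
    0 gray
      5 gray
        5→2: 2 is gray → back edge
First back edge: 5 → 2.

5->2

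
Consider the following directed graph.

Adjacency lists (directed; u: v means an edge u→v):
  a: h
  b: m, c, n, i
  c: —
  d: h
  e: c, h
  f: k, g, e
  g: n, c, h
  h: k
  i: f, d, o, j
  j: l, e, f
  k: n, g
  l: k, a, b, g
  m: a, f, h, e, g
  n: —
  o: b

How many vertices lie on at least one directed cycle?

A vertex is on a directed cycle iff it belongs to a strongly connected component of size ≥ 2 (or has a self-loop).
The vertices on cycles are {b, g, h, i, j, k, l, o} — 8 in total.

8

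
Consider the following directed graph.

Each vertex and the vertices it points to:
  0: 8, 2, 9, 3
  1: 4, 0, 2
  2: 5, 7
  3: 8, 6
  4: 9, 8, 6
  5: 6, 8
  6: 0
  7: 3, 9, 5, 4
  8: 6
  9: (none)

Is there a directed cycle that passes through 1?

1 lies on a cycle iff there is a path from 1 back to itself.
Exploring from 1, it never reaches itself; equivalently, its strongly connected component is a singleton.

No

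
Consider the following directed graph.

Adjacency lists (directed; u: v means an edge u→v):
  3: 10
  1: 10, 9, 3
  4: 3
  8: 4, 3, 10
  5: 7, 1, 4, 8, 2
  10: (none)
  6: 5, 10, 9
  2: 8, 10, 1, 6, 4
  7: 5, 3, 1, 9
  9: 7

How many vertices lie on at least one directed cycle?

A vertex is on a directed cycle iff it belongs to a strongly connected component of size ≥ 2 (or has a self-loop).
The vertices on cycles are {1, 2, 5, 6, 7, 9} — 6 in total.

6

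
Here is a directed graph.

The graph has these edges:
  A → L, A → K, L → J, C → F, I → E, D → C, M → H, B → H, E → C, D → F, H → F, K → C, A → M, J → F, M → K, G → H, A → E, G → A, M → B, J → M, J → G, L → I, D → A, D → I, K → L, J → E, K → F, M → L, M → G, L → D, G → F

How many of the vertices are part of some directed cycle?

7

A vertex is on a directed cycle iff it belongs to a strongly connected component of size ≥ 2 (or has a self-loop).
The vertices on cycles are {A, D, G, J, K, L, M} — 7 in total.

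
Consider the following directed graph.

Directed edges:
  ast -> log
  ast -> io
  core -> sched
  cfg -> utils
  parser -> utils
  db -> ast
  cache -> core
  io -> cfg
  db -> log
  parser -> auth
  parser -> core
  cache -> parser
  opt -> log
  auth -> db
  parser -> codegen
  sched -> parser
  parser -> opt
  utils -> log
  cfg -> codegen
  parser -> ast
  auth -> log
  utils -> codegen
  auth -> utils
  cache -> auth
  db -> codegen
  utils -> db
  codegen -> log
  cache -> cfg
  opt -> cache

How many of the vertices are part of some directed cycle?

10

A vertex is on a directed cycle iff it belongs to a strongly connected component of size ≥ 2 (or has a self-loop).
The vertices on cycles are {db, io, ast, cfg, opt, core, cache, sched, utils, parser} — 10 in total.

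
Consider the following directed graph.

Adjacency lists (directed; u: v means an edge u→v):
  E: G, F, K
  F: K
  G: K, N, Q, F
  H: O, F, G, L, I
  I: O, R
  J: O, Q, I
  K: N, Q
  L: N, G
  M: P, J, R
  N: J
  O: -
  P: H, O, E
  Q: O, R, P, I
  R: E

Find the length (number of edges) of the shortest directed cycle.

4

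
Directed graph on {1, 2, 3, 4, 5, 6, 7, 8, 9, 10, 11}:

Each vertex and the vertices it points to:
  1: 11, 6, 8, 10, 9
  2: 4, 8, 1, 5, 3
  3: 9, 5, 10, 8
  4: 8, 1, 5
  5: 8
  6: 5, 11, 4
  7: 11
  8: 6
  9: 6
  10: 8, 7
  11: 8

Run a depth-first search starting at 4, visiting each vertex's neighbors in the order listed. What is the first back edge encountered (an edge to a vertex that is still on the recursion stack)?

DFS from 4 (visiting each vertex's neighbors in the order listed); mark gray on enter, black on exit:
4 gray
  8 gray
    6 gray
      5 gray
        5→8: 8 is gray → back edge
First back edge: 5 → 8.

5→8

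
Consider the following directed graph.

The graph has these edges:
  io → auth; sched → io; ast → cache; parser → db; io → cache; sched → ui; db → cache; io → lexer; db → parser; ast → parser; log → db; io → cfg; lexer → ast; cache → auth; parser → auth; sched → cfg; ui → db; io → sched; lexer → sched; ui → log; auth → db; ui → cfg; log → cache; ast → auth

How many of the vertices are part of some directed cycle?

A vertex is on a directed cycle iff it belongs to a strongly connected component of size ≥ 2 (or has a self-loop).
The vertices on cycles are {db, io, auth, cache, lexer, sched, parser} — 7 in total.

7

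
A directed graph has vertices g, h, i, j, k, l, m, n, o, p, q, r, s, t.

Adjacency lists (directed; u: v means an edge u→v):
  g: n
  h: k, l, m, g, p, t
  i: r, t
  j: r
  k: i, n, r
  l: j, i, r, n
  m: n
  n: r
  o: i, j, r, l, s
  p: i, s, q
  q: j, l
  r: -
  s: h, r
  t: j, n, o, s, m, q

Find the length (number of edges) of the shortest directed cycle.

3

For each vertex v, BFS finds the shortest path from v back to v.
The shortest such closed walk is h → p → s → h, length 3.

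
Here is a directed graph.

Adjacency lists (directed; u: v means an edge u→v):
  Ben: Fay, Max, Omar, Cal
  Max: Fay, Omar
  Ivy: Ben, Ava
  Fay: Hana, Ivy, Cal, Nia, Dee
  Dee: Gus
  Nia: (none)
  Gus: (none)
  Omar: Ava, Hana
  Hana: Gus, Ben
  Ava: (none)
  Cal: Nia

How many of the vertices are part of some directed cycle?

6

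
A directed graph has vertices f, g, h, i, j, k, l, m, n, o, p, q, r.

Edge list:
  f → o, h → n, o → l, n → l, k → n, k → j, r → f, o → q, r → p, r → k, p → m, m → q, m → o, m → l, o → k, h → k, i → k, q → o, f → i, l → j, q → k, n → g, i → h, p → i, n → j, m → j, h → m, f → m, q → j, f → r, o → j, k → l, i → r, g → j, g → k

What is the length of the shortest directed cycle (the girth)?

2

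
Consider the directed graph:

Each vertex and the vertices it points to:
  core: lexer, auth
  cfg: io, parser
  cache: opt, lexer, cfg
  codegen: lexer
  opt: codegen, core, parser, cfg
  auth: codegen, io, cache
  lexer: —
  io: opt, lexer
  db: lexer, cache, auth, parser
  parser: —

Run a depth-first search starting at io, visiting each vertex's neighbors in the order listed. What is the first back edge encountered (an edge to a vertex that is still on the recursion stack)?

auth→io

DFS from io (visiting each vertex's neighbors in the order listed); mark gray on enter, black on exit:
io gray
  opt gray
    codegen gray
      lexer gray
      lexer black
    codegen black
    core gray
      core→lexer: lexer black — skip
      auth gray
        auth→codegen: codegen black — skip
        auth→io: io is gray → back edge
First back edge: auth → io.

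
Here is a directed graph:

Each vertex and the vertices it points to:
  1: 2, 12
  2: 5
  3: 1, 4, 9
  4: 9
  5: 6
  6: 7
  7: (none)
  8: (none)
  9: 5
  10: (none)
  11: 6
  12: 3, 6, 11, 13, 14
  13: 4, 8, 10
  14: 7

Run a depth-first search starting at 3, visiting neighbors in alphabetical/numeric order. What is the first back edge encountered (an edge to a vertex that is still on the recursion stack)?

DFS from 3 (visiting neighbors in alphabetical/numeric order); mark gray on enter, black on exit:
3 gray
  1 gray
    2 gray
      5 gray
        6 gray
          7 gray
          7 black
        6 black
      5 black
    2 black
    12 gray
      12→3: 3 is gray → back edge
First back edge: 12 → 3.

12->3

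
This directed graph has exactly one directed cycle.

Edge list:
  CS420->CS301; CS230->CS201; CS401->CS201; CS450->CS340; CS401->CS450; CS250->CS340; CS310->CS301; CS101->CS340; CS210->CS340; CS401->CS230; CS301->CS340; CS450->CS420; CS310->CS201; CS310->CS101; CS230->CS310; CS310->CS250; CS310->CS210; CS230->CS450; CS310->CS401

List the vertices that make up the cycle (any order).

CS230, CS310, CS401

DFS with gray/black marking from CS310:
CS310 gray
  CS101 gray
    CS340 gray
    CS340 black
  CS101 black
  CS250 gray
    CS250→CS340: CS340 black — skip
  CS250 black
  CS210 gray
    CS210→CS340: CS340 black — skip
  CS210 black
  CS401 gray
    CS230 gray
      CS450 gray
        CS450→CS340: CS340 black — skip
        CS420 gray
          CS301 gray
            CS301→CS340: CS340 black — skip
          CS301 black
        CS420 black
      CS450 black
      CS201 gray
      CS201 black
      CS230→CS310: CS310 is gray → back edge
Back edge closes the cycle CS310 → CS401 → CS230 → CS310; its vertices are {CS230, CS310, CS401}.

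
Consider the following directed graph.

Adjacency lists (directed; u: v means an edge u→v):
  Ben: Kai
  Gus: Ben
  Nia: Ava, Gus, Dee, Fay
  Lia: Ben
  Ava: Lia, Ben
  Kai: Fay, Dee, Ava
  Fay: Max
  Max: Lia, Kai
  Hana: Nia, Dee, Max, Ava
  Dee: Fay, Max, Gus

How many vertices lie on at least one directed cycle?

8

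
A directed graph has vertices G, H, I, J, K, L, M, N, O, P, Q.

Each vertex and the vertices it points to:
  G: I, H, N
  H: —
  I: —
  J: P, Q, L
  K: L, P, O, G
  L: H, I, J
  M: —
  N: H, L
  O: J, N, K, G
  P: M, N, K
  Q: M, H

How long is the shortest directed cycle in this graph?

For each vertex v, BFS finds the shortest path from v back to v.
The shortest such closed walk is K → O → K, length 2.

2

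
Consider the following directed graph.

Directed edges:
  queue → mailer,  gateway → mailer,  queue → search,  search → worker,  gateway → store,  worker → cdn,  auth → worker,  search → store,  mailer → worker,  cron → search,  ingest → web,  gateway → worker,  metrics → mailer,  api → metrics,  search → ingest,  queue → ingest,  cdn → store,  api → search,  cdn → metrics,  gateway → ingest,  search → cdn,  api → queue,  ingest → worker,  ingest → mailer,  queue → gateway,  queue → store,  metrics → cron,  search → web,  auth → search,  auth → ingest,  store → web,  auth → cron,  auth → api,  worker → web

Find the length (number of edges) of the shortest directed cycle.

For each vertex v, BFS finds the shortest path from v back to v.
The shortest such closed walk is search → cdn → metrics → cron → search, length 4.

4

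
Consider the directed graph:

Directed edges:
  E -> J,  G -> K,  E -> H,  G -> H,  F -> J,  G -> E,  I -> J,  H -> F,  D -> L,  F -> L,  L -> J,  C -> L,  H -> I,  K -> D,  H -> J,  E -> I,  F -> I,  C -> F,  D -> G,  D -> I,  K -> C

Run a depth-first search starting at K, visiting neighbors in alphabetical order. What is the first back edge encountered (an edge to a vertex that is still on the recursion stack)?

DFS from K (visiting neighbors in alphabetical order); mark gray on enter, black on exit:
K gray
  C gray
    F gray
      I gray
        J gray
        J black
      I black
      F→J: J black — skip
      L gray
        L→J: J black — skip
      L black
    F black
    C→L: L black — skip
  C black
  D gray
    G gray
      E gray
        H gray
          H→F: F black — skip
          H→I: I black — skip
          H→J: J black — skip
        H black
        E→I: I black — skip
        E→J: J black — skip
      E black
      G→H: H black — skip
      G→K: K is gray → back edge
First back edge: G → K.

G→K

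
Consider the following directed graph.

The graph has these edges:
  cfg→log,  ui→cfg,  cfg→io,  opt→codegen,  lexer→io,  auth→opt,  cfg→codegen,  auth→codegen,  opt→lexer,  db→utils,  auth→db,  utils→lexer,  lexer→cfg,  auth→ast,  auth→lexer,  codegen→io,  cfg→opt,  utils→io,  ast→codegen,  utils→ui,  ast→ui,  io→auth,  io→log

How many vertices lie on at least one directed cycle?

A vertex is on a directed cycle iff it belongs to a strongly connected component of size ≥ 2 (or has a self-loop).
The vertices on cycles are {db, io, ui, ast, cfg, opt, auth, lexer, utils, codegen} — 10 in total.

10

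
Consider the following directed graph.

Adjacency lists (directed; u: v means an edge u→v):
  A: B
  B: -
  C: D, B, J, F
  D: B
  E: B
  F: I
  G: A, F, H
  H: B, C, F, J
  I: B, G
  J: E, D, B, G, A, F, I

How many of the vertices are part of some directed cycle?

6

A vertex is on a directed cycle iff it belongs to a strongly connected component of size ≥ 2 (or has a self-loop).
The vertices on cycles are {C, F, G, H, I, J} — 6 in total.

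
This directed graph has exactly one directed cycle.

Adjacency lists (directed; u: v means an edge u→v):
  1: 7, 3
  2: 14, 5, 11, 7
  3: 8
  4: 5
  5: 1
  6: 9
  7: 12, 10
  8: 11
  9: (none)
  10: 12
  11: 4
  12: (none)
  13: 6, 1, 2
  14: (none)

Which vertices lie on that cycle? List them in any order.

1, 3, 4, 5, 8, 11

DFS with gray/black marking from 1:
1 gray
  7 gray
    12 gray
    12 black
    10 gray
      10→12: 12 black — skip
    10 black
  7 black
  3 gray
    8 gray
      11 gray
        4 gray
          5 gray
            5→1: 1 is gray → back edge
Back edge closes the cycle 1 → 3 → 8 → 11 → 4 → 5 → 1; its vertices are {1, 3, 4, 5, 8, 11}.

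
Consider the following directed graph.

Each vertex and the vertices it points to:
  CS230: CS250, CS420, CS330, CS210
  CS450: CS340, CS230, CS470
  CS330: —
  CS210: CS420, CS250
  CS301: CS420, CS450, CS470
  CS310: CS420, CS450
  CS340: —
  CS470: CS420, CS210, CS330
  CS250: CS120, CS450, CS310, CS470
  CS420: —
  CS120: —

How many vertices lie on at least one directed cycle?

6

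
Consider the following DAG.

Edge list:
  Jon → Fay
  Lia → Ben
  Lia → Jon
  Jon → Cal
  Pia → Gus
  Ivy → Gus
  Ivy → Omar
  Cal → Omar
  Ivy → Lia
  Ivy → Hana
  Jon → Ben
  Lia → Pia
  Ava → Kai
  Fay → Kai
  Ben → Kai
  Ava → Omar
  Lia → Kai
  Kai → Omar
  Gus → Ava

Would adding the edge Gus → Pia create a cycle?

Yes

Adding Gus→Pia creates a cycle iff Pia can already reach Gus.
Path from Pia: Pia → Gus.
So Pia → … → Gus → Pia is a cycle.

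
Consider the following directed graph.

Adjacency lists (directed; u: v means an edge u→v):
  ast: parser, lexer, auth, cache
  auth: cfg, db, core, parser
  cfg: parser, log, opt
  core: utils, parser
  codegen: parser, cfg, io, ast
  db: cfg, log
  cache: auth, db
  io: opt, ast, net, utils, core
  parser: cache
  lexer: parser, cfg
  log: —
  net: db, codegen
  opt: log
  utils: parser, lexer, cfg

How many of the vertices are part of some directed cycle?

A vertex is on a directed cycle iff it belongs to a strongly connected component of size ≥ 2 (or has a self-loop).
The vertices on cycles are {db, io, cfg, net, auth, core, cache, lexer, utils, parser, codegen} — 11 in total.

11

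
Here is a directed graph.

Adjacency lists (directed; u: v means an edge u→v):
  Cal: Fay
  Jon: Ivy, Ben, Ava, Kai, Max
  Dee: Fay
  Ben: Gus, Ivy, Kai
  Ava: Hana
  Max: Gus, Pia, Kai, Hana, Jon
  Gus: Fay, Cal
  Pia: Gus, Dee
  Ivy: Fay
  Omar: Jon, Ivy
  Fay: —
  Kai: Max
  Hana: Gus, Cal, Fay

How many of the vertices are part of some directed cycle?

A vertex is on a directed cycle iff it belongs to a strongly connected component of size ≥ 2 (or has a self-loop).
The vertices on cycles are {Ben, Jon, Kai, Max} — 4 in total.

4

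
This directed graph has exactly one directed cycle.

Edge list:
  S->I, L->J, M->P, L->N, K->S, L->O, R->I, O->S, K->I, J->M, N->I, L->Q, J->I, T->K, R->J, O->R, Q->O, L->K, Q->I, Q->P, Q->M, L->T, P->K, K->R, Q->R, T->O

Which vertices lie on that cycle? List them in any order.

J, K, M, P, R

DFS with gray/black marking from M:
M gray
  P gray
    K gray
      R gray
        I gray
        I black
        J gray
          J→I: I black — skip
          J→M: M is gray → back edge
Back edge closes the cycle M → P → K → R → J → M; its vertices are {J, K, M, P, R}.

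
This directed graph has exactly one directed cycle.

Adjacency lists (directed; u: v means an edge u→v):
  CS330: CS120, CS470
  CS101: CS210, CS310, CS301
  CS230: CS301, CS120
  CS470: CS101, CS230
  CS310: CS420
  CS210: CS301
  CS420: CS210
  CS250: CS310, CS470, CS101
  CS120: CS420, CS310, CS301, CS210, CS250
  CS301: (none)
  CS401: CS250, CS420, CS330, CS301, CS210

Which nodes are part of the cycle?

CS120, CS230, CS250, CS470

DFS with gray/black marking from CS250:
CS250 gray
  CS310 gray
    CS420 gray
      CS210 gray
        CS301 gray
        CS301 black
      CS210 black
    CS420 black
  CS310 black
  CS470 gray
    CS101 gray
      CS101→CS210: CS210 black — skip
      CS101→CS310: CS310 black — skip
      CS101→CS301: CS301 black — skip
    CS101 black
    CS230 gray
      CS230→CS301: CS301 black — skip
      CS120 gray
        CS120→CS420: CS420 black — skip
        CS120→CS310: CS310 black — skip
        CS120→CS301: CS301 black — skip
        CS120→CS210: CS210 black — skip
        CS120→CS250: CS250 is gray → back edge
Back edge closes the cycle CS250 → CS470 → CS230 → CS120 → CS250; its vertices are {CS120, CS230, CS250, CS470}.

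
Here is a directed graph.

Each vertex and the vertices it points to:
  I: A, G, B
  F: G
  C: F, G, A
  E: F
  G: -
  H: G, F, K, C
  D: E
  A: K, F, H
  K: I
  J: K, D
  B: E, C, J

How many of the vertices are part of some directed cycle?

A vertex is on a directed cycle iff it belongs to a strongly connected component of size ≥ 2 (or has a self-loop).
The vertices on cycles are {A, B, C, H, I, J, K} — 7 in total.

7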